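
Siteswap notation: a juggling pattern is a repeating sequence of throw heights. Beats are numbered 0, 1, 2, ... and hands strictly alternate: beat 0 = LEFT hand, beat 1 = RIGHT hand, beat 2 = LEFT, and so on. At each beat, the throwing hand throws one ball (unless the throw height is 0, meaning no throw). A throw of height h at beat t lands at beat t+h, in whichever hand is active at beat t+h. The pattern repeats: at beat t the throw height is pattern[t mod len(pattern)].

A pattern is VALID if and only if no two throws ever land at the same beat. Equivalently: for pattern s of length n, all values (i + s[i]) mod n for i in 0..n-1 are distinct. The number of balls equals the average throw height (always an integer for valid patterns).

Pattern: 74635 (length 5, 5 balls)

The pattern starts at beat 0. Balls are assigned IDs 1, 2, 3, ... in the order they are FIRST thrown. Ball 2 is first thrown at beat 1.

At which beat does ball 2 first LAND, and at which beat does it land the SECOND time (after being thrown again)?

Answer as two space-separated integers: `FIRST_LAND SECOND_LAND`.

Answer: 5 12

Derivation:
Beat 0 (L): throw ball1 h=7 -> lands@7:R; in-air after throw: [b1@7:R]
Beat 1 (R): throw ball2 h=4 -> lands@5:R; in-air after throw: [b2@5:R b1@7:R]
Beat 2 (L): throw ball3 h=6 -> lands@8:L; in-air after throw: [b2@5:R b1@7:R b3@8:L]
Beat 3 (R): throw ball4 h=3 -> lands@6:L; in-air after throw: [b2@5:R b4@6:L b1@7:R b3@8:L]
Beat 4 (L): throw ball5 h=5 -> lands@9:R; in-air after throw: [b2@5:R b4@6:L b1@7:R b3@8:L b5@9:R]
Beat 5 (R): throw ball2 h=7 -> lands@12:L; in-air after throw: [b4@6:L b1@7:R b3@8:L b5@9:R b2@12:L]
Beat 6 (L): throw ball4 h=4 -> lands@10:L; in-air after throw: [b1@7:R b3@8:L b5@9:R b4@10:L b2@12:L]
Beat 7 (R): throw ball1 h=6 -> lands@13:R; in-air after throw: [b3@8:L b5@9:R b4@10:L b2@12:L b1@13:R]
Beat 8 (L): throw ball3 h=3 -> lands@11:R; in-air after throw: [b5@9:R b4@10:L b3@11:R b2@12:L b1@13:R]
Beat 9 (R): throw ball5 h=5 -> lands@14:L; in-air after throw: [b4@10:L b3@11:R b2@12:L b1@13:R b5@14:L]
Beat 10 (L): throw ball4 h=7 -> lands@17:R; in-air after throw: [b3@11:R b2@12:L b1@13:R b5@14:L b4@17:R]
Beat 11 (R): throw ball3 h=4 -> lands@15:R; in-air after throw: [b2@12:L b1@13:R b5@14:L b3@15:R b4@17:R]
Beat 12 (L): throw ball2 h=6 -> lands@18:L; in-air after throw: [b1@13:R b5@14:L b3@15:R b4@17:R b2@18:L]
Ball 2: thrown@1 h=4 -> first land @5; rethrown@5 h=7 -> second land @12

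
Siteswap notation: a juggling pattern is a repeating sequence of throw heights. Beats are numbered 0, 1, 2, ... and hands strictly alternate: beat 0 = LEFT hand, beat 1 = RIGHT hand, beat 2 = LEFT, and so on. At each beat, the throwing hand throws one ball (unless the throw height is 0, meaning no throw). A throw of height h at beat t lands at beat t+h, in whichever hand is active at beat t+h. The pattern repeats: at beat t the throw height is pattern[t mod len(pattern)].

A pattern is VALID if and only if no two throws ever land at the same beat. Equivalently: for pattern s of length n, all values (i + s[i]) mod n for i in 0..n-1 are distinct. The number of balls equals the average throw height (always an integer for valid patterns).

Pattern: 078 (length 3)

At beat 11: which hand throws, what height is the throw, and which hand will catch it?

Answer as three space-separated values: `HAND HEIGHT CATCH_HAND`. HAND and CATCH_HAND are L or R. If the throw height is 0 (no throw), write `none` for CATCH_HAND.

Answer: R 8 R

Derivation:
Beat 11: 11 mod 2 = 1, so hand = R
Throw height = pattern[11 mod 3] = pattern[2] = 8
Lands at beat 11+8=19, 19 mod 2 = 1, so catch hand = R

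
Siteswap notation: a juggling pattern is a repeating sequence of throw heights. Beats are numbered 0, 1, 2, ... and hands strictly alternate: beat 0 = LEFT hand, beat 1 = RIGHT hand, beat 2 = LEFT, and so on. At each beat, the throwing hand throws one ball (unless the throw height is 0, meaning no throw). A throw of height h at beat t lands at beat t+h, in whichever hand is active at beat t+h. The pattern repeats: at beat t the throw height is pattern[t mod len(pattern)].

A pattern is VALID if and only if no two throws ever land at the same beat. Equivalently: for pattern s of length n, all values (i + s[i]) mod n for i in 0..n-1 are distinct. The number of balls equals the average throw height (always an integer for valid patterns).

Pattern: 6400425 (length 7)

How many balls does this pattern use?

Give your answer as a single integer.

Pattern = [6, 4, 0, 0, 4, 2, 5], length n = 7
  position 0: throw height = 6, running sum = 6
  position 1: throw height = 4, running sum = 10
  position 2: throw height = 0, running sum = 10
  position 3: throw height = 0, running sum = 10
  position 4: throw height = 4, running sum = 14
  position 5: throw height = 2, running sum = 16
  position 6: throw height = 5, running sum = 21
Total sum = 21; balls = sum / n = 21 / 7 = 3

Answer: 3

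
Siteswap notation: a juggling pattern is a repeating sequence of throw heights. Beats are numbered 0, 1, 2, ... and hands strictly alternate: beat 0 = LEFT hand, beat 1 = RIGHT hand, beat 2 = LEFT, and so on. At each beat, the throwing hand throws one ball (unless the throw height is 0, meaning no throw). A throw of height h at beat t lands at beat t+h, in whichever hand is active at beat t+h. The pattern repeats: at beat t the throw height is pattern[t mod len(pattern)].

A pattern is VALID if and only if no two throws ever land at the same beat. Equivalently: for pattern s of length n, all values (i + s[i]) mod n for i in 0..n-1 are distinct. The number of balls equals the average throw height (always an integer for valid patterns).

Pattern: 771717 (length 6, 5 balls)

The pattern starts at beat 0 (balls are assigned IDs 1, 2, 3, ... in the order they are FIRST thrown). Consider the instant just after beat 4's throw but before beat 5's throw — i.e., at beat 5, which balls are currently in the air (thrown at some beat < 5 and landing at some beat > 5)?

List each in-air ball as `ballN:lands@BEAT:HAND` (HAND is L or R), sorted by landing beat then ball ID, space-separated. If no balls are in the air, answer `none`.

Answer: ball1:lands@7:R ball2:lands@8:L ball3:lands@10:L

Derivation:
Beat 0 (L): throw ball1 h=7 -> lands@7:R; in-air after throw: [b1@7:R]
Beat 1 (R): throw ball2 h=7 -> lands@8:L; in-air after throw: [b1@7:R b2@8:L]
Beat 2 (L): throw ball3 h=1 -> lands@3:R; in-air after throw: [b3@3:R b1@7:R b2@8:L]
Beat 3 (R): throw ball3 h=7 -> lands@10:L; in-air after throw: [b1@7:R b2@8:L b3@10:L]
Beat 4 (L): throw ball4 h=1 -> lands@5:R; in-air after throw: [b4@5:R b1@7:R b2@8:L b3@10:L]
Beat 5 (R): throw ball4 h=7 -> lands@12:L; in-air after throw: [b1@7:R b2@8:L b3@10:L b4@12:L]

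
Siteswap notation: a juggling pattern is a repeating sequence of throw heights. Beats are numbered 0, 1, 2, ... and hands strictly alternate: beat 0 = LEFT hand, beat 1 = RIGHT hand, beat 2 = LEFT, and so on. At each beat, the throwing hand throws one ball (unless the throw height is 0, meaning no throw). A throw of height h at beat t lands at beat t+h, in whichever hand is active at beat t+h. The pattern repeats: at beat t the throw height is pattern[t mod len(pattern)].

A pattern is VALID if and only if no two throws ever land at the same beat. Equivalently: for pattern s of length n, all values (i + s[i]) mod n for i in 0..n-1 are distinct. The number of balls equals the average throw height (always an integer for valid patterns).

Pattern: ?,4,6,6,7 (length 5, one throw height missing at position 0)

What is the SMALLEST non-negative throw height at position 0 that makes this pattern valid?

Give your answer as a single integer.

Answer: 2

Derivation:
i=0: s[i]=? (unknown)
i=1: (1 + 4) mod 5 = 0
i=2: (2 + 6) mod 5 = 3
i=3: (3 + 6) mod 5 = 4
i=4: (4 + 7) mod 5 = 1
Known residues: [0, 1, 3, 4]; need a permutation of 0..4, so missing residue r = 2
Need (0 + s) mod 5 = 2; smallest s = (2 - 0) mod 5 = 2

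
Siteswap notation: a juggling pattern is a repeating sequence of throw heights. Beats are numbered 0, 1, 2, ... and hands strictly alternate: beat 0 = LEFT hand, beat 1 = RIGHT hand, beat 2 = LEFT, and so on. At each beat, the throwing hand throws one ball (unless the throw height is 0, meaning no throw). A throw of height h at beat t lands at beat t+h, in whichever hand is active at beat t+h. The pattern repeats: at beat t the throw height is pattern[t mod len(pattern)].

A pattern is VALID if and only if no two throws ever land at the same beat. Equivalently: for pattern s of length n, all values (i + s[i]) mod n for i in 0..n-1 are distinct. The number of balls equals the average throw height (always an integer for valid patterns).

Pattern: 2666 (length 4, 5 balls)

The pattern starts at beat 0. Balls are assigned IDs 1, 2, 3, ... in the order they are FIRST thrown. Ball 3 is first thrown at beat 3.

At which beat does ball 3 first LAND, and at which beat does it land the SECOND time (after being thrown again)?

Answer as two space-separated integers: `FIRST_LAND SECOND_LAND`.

Answer: 9 15

Derivation:
Beat 0 (L): throw ball1 h=2 -> lands@2:L; in-air after throw: [b1@2:L]
Beat 1 (R): throw ball2 h=6 -> lands@7:R; in-air after throw: [b1@2:L b2@7:R]
Beat 2 (L): throw ball1 h=6 -> lands@8:L; in-air after throw: [b2@7:R b1@8:L]
Beat 3 (R): throw ball3 h=6 -> lands@9:R; in-air after throw: [b2@7:R b1@8:L b3@9:R]
Beat 4 (L): throw ball4 h=2 -> lands@6:L; in-air after throw: [b4@6:L b2@7:R b1@8:L b3@9:R]
Beat 5 (R): throw ball5 h=6 -> lands@11:R; in-air after throw: [b4@6:L b2@7:R b1@8:L b3@9:R b5@11:R]
Beat 6 (L): throw ball4 h=6 -> lands@12:L; in-air after throw: [b2@7:R b1@8:L b3@9:R b5@11:R b4@12:L]
Beat 7 (R): throw ball2 h=6 -> lands@13:R; in-air after throw: [b1@8:L b3@9:R b5@11:R b4@12:L b2@13:R]
Beat 8 (L): throw ball1 h=2 -> lands@10:L; in-air after throw: [b3@9:R b1@10:L b5@11:R b4@12:L b2@13:R]
Beat 9 (R): throw ball3 h=6 -> lands@15:R; in-air after throw: [b1@10:L b5@11:R b4@12:L b2@13:R b3@15:R]
Beat 10 (L): throw ball1 h=6 -> lands@16:L; in-air after throw: [b5@11:R b4@12:L b2@13:R b3@15:R b1@16:L]
Beat 11 (R): throw ball5 h=6 -> lands@17:R; in-air after throw: [b4@12:L b2@13:R b3@15:R b1@16:L b5@17:R]
Beat 12 (L): throw ball4 h=2 -> lands@14:L; in-air after throw: [b2@13:R b4@14:L b3@15:R b1@16:L b5@17:R]
Beat 13 (R): throw ball2 h=6 -> lands@19:R; in-air after throw: [b4@14:L b3@15:R b1@16:L b5@17:R b2@19:R]
Beat 14 (L): throw ball4 h=6 -> lands@20:L; in-air after throw: [b3@15:R b1@16:L b5@17:R b2@19:R b4@20:L]
Beat 15 (R): throw ball3 h=6 -> lands@21:R; in-air after throw: [b1@16:L b5@17:R b2@19:R b4@20:L b3@21:R]
Ball 3: thrown@3 h=6 -> first land @9; rethrown@9 h=6 -> second land @15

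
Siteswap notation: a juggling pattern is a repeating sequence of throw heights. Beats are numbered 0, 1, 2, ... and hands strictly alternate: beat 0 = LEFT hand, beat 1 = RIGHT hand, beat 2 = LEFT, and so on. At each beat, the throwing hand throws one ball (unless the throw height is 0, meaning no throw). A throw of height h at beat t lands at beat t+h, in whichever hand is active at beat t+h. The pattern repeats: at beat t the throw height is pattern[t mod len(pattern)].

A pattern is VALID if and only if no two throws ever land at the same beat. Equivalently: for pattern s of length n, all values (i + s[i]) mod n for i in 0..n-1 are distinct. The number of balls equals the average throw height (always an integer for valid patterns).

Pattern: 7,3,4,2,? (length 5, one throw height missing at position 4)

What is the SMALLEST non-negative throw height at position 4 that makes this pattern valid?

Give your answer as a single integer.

i=0: (0 + 7) mod 5 = 2
i=1: (1 + 3) mod 5 = 4
i=2: (2 + 4) mod 5 = 1
i=3: (3 + 2) mod 5 = 0
i=4: s[i]=? (unknown)
Known residues: [0, 1, 2, 4]; need a permutation of 0..4, so missing residue r = 3
Need (4 + s) mod 5 = 3; smallest s = (3 - 4) mod 5 = 4

Answer: 4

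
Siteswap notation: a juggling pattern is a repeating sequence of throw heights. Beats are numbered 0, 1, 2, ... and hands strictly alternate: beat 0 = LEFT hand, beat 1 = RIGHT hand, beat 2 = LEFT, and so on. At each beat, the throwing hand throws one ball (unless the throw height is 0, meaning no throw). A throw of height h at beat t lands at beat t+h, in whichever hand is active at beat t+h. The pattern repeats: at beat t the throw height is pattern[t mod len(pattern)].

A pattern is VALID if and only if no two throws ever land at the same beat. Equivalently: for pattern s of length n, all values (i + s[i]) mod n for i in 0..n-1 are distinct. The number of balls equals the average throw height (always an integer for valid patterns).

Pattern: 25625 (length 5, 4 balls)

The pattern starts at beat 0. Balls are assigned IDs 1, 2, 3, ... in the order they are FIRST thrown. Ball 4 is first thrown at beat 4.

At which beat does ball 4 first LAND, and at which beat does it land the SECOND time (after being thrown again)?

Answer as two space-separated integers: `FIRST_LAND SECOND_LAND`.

Answer: 9 14

Derivation:
Beat 0 (L): throw ball1 h=2 -> lands@2:L; in-air after throw: [b1@2:L]
Beat 1 (R): throw ball2 h=5 -> lands@6:L; in-air after throw: [b1@2:L b2@6:L]
Beat 2 (L): throw ball1 h=6 -> lands@8:L; in-air after throw: [b2@6:L b1@8:L]
Beat 3 (R): throw ball3 h=2 -> lands@5:R; in-air after throw: [b3@5:R b2@6:L b1@8:L]
Beat 4 (L): throw ball4 h=5 -> lands@9:R; in-air after throw: [b3@5:R b2@6:L b1@8:L b4@9:R]
Beat 5 (R): throw ball3 h=2 -> lands@7:R; in-air after throw: [b2@6:L b3@7:R b1@8:L b4@9:R]
Beat 6 (L): throw ball2 h=5 -> lands@11:R; in-air after throw: [b3@7:R b1@8:L b4@9:R b2@11:R]
Beat 7 (R): throw ball3 h=6 -> lands@13:R; in-air after throw: [b1@8:L b4@9:R b2@11:R b3@13:R]
Beat 8 (L): throw ball1 h=2 -> lands@10:L; in-air after throw: [b4@9:R b1@10:L b2@11:R b3@13:R]
Beat 9 (R): throw ball4 h=5 -> lands@14:L; in-air after throw: [b1@10:L b2@11:R b3@13:R b4@14:L]
Beat 10 (L): throw ball1 h=2 -> lands@12:L; in-air after throw: [b2@11:R b1@12:L b3@13:R b4@14:L]
Beat 11 (R): throw ball2 h=5 -> lands@16:L; in-air after throw: [b1@12:L b3@13:R b4@14:L b2@16:L]
Beat 12 (L): throw ball1 h=6 -> lands@18:L; in-air after throw: [b3@13:R b4@14:L b2@16:L b1@18:L]
Beat 13 (R): throw ball3 h=2 -> lands@15:R; in-air after throw: [b4@14:L b3@15:R b2@16:L b1@18:L]
Beat 14 (L): throw ball4 h=5 -> lands@19:R; in-air after throw: [b3@15:R b2@16:L b1@18:L b4@19:R]
Ball 4: thrown@4 h=5 -> first land @9; rethrown@9 h=5 -> second land @14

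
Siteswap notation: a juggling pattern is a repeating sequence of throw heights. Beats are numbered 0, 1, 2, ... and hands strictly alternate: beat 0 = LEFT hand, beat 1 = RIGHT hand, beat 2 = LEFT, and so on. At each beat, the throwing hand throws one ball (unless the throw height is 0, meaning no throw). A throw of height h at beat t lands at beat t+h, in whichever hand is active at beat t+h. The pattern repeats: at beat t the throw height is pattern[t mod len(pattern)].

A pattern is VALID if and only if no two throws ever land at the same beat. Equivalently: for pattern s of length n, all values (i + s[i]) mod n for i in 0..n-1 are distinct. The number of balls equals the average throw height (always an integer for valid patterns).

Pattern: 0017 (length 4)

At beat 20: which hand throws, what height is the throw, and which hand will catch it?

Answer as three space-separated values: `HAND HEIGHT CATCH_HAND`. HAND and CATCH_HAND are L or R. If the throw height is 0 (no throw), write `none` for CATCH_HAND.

Answer: L 0 none

Derivation:
Beat 20: 20 mod 2 = 0, so hand = L
Throw height = pattern[20 mod 4] = pattern[0] = 0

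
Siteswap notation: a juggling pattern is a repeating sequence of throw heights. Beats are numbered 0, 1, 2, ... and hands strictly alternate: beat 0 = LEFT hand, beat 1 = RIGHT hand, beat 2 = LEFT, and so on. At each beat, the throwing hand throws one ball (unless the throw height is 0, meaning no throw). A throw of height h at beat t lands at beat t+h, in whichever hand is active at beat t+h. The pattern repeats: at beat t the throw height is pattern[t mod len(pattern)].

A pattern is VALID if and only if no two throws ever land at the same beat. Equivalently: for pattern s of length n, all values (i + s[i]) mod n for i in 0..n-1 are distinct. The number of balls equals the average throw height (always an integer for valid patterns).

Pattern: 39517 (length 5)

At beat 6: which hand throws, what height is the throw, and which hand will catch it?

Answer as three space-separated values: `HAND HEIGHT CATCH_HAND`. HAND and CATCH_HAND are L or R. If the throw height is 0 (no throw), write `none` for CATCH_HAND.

Beat 6: 6 mod 2 = 0, so hand = L
Throw height = pattern[6 mod 5] = pattern[1] = 9
Lands at beat 6+9=15, 15 mod 2 = 1, so catch hand = R

Answer: L 9 R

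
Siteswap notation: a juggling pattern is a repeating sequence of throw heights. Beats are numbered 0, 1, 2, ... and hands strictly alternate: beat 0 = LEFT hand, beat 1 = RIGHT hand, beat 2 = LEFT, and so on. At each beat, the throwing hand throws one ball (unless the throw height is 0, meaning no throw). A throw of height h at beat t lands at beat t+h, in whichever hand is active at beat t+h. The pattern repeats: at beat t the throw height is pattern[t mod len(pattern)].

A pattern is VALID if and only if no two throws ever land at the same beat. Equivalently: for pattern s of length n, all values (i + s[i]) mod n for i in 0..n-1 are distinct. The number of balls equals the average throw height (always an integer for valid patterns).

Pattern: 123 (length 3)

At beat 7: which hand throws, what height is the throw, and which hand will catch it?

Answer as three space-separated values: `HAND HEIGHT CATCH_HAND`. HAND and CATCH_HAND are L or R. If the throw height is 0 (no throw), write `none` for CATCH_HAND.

Answer: R 2 R

Derivation:
Beat 7: 7 mod 2 = 1, so hand = R
Throw height = pattern[7 mod 3] = pattern[1] = 2
Lands at beat 7+2=9, 9 mod 2 = 1, so catch hand = R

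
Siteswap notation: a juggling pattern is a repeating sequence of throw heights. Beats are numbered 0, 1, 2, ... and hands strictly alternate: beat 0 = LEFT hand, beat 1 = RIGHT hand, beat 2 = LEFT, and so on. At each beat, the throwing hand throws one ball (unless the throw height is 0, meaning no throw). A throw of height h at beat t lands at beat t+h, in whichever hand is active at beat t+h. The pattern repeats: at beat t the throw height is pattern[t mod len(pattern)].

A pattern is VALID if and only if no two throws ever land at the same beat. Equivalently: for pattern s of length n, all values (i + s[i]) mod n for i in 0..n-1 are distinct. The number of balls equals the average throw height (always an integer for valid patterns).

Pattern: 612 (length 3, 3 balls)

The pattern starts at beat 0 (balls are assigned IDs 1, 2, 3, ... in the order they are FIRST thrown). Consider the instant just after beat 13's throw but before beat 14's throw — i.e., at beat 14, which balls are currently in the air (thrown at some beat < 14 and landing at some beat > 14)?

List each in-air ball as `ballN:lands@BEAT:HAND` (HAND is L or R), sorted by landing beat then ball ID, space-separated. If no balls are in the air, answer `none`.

Beat 0 (L): throw ball1 h=6 -> lands@6:L; in-air after throw: [b1@6:L]
Beat 1 (R): throw ball2 h=1 -> lands@2:L; in-air after throw: [b2@2:L b1@6:L]
Beat 2 (L): throw ball2 h=2 -> lands@4:L; in-air after throw: [b2@4:L b1@6:L]
Beat 3 (R): throw ball3 h=6 -> lands@9:R; in-air after throw: [b2@4:L b1@6:L b3@9:R]
Beat 4 (L): throw ball2 h=1 -> lands@5:R; in-air after throw: [b2@5:R b1@6:L b3@9:R]
Beat 5 (R): throw ball2 h=2 -> lands@7:R; in-air after throw: [b1@6:L b2@7:R b3@9:R]
Beat 6 (L): throw ball1 h=6 -> lands@12:L; in-air after throw: [b2@7:R b3@9:R b1@12:L]
Beat 7 (R): throw ball2 h=1 -> lands@8:L; in-air after throw: [b2@8:L b3@9:R b1@12:L]
Beat 8 (L): throw ball2 h=2 -> lands@10:L; in-air after throw: [b3@9:R b2@10:L b1@12:L]
Beat 9 (R): throw ball3 h=6 -> lands@15:R; in-air after throw: [b2@10:L b1@12:L b3@15:R]
Beat 10 (L): throw ball2 h=1 -> lands@11:R; in-air after throw: [b2@11:R b1@12:L b3@15:R]
Beat 11 (R): throw ball2 h=2 -> lands@13:R; in-air after throw: [b1@12:L b2@13:R b3@15:R]
Beat 12 (L): throw ball1 h=6 -> lands@18:L; in-air after throw: [b2@13:R b3@15:R b1@18:L]
Beat 13 (R): throw ball2 h=1 -> lands@14:L; in-air after throw: [b2@14:L b3@15:R b1@18:L]
Beat 14 (L): throw ball2 h=2 -> lands@16:L; in-air after throw: [b3@15:R b2@16:L b1@18:L]

Answer: ball3:lands@15:R ball1:lands@18:L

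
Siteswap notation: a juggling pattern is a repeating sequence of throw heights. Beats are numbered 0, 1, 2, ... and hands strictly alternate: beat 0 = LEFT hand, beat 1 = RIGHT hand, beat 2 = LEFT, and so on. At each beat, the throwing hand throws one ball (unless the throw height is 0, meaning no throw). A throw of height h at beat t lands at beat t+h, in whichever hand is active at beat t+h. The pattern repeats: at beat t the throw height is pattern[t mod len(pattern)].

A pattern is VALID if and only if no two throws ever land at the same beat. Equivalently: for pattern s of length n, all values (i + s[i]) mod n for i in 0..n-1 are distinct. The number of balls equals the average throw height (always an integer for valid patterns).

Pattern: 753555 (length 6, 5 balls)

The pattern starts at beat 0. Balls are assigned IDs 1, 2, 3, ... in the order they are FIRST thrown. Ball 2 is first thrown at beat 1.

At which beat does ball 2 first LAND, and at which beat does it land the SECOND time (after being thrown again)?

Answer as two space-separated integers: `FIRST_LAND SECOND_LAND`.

Beat 0 (L): throw ball1 h=7 -> lands@7:R; in-air after throw: [b1@7:R]
Beat 1 (R): throw ball2 h=5 -> lands@6:L; in-air after throw: [b2@6:L b1@7:R]
Beat 2 (L): throw ball3 h=3 -> lands@5:R; in-air after throw: [b3@5:R b2@6:L b1@7:R]
Beat 3 (R): throw ball4 h=5 -> lands@8:L; in-air after throw: [b3@5:R b2@6:L b1@7:R b4@8:L]
Beat 4 (L): throw ball5 h=5 -> lands@9:R; in-air after throw: [b3@5:R b2@6:L b1@7:R b4@8:L b5@9:R]
Beat 5 (R): throw ball3 h=5 -> lands@10:L; in-air after throw: [b2@6:L b1@7:R b4@8:L b5@9:R b3@10:L]
Beat 6 (L): throw ball2 h=7 -> lands@13:R; in-air after throw: [b1@7:R b4@8:L b5@9:R b3@10:L b2@13:R]
Beat 7 (R): throw ball1 h=5 -> lands@12:L; in-air after throw: [b4@8:L b5@9:R b3@10:L b1@12:L b2@13:R]
Beat 8 (L): throw ball4 h=3 -> lands@11:R; in-air after throw: [b5@9:R b3@10:L b4@11:R b1@12:L b2@13:R]
Beat 9 (R): throw ball5 h=5 -> lands@14:L; in-air after throw: [b3@10:L b4@11:R b1@12:L b2@13:R b5@14:L]
Beat 10 (L): throw ball3 h=5 -> lands@15:R; in-air after throw: [b4@11:R b1@12:L b2@13:R b5@14:L b3@15:R]
Beat 11 (R): throw ball4 h=5 -> lands@16:L; in-air after throw: [b1@12:L b2@13:R b5@14:L b3@15:R b4@16:L]
Beat 12 (L): throw ball1 h=7 -> lands@19:R; in-air after throw: [b2@13:R b5@14:L b3@15:R b4@16:L b1@19:R]
Beat 13 (R): throw ball2 h=5 -> lands@18:L; in-air after throw: [b5@14:L b3@15:R b4@16:L b2@18:L b1@19:R]
Ball 2: thrown@1 h=5 -> first land @6; rethrown@6 h=7 -> second land @13

Answer: 6 13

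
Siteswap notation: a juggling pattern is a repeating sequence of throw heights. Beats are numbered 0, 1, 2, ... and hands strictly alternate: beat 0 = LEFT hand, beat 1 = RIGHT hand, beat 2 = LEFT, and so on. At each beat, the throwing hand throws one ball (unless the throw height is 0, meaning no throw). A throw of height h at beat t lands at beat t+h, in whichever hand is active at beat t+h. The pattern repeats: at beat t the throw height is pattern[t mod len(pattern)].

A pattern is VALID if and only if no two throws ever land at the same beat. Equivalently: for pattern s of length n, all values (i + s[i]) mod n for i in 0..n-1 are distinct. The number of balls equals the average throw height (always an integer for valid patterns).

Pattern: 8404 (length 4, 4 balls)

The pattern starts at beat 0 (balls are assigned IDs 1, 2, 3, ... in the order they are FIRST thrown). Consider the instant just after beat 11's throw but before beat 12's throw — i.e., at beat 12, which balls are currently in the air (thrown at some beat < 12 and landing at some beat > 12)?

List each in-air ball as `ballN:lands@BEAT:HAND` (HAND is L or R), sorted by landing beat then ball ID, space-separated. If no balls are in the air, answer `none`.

Beat 0 (L): throw ball1 h=8 -> lands@8:L; in-air after throw: [b1@8:L]
Beat 1 (R): throw ball2 h=4 -> lands@5:R; in-air after throw: [b2@5:R b1@8:L]
Beat 3 (R): throw ball3 h=4 -> lands@7:R; in-air after throw: [b2@5:R b3@7:R b1@8:L]
Beat 4 (L): throw ball4 h=8 -> lands@12:L; in-air after throw: [b2@5:R b3@7:R b1@8:L b4@12:L]
Beat 5 (R): throw ball2 h=4 -> lands@9:R; in-air after throw: [b3@7:R b1@8:L b2@9:R b4@12:L]
Beat 7 (R): throw ball3 h=4 -> lands@11:R; in-air after throw: [b1@8:L b2@9:R b3@11:R b4@12:L]
Beat 8 (L): throw ball1 h=8 -> lands@16:L; in-air after throw: [b2@9:R b3@11:R b4@12:L b1@16:L]
Beat 9 (R): throw ball2 h=4 -> lands@13:R; in-air after throw: [b3@11:R b4@12:L b2@13:R b1@16:L]
Beat 11 (R): throw ball3 h=4 -> lands@15:R; in-air after throw: [b4@12:L b2@13:R b3@15:R b1@16:L]
Beat 12 (L): throw ball4 h=8 -> lands@20:L; in-air after throw: [b2@13:R b3@15:R b1@16:L b4@20:L]

Answer: ball2:lands@13:R ball3:lands@15:R ball1:lands@16:L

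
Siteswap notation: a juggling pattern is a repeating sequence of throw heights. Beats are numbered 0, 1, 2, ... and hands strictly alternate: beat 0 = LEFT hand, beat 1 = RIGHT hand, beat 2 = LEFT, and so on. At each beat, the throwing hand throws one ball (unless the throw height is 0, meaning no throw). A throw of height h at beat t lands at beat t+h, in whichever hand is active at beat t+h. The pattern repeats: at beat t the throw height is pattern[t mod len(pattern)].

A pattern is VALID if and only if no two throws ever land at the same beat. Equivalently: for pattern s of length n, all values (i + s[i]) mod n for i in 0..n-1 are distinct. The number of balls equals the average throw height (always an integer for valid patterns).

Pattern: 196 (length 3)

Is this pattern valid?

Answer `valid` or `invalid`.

Answer: invalid

Derivation:
i=0: (i + s[i]) mod n = (0 + 1) mod 3 = 1
i=1: (i + s[i]) mod n = (1 + 9) mod 3 = 1
i=2: (i + s[i]) mod n = (2 + 6) mod 3 = 2
Residues: [1, 1, 2], distinct: False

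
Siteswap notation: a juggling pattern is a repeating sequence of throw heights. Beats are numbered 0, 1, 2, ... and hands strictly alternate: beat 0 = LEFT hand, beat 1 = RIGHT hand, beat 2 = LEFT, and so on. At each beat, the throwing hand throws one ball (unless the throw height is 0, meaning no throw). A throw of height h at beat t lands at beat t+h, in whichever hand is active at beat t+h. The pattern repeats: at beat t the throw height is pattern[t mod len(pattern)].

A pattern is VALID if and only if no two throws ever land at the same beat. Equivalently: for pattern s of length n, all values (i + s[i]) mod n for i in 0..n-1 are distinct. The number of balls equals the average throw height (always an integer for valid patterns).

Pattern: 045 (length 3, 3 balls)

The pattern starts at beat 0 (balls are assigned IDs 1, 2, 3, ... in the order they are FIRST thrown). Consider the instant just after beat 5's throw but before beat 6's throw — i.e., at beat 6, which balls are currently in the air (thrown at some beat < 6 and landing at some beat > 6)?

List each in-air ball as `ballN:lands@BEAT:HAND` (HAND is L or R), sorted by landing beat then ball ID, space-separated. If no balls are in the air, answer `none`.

Beat 1 (R): throw ball1 h=4 -> lands@5:R; in-air after throw: [b1@5:R]
Beat 2 (L): throw ball2 h=5 -> lands@7:R; in-air after throw: [b1@5:R b2@7:R]
Beat 4 (L): throw ball3 h=4 -> lands@8:L; in-air after throw: [b1@5:R b2@7:R b3@8:L]
Beat 5 (R): throw ball1 h=5 -> lands@10:L; in-air after throw: [b2@7:R b3@8:L b1@10:L]

Answer: ball2:lands@7:R ball3:lands@8:L ball1:lands@10:L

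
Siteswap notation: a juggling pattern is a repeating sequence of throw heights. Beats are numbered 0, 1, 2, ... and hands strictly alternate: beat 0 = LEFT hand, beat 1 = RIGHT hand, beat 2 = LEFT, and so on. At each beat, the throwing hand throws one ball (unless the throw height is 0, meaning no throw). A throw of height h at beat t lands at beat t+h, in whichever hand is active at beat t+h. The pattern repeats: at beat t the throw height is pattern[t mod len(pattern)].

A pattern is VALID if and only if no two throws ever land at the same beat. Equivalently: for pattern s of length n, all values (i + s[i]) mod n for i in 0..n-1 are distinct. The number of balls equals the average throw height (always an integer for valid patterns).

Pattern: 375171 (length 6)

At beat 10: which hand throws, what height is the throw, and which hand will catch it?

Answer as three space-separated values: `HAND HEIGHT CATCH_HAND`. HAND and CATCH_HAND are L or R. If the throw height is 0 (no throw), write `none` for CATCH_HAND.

Answer: L 7 R

Derivation:
Beat 10: 10 mod 2 = 0, so hand = L
Throw height = pattern[10 mod 6] = pattern[4] = 7
Lands at beat 10+7=17, 17 mod 2 = 1, so catch hand = R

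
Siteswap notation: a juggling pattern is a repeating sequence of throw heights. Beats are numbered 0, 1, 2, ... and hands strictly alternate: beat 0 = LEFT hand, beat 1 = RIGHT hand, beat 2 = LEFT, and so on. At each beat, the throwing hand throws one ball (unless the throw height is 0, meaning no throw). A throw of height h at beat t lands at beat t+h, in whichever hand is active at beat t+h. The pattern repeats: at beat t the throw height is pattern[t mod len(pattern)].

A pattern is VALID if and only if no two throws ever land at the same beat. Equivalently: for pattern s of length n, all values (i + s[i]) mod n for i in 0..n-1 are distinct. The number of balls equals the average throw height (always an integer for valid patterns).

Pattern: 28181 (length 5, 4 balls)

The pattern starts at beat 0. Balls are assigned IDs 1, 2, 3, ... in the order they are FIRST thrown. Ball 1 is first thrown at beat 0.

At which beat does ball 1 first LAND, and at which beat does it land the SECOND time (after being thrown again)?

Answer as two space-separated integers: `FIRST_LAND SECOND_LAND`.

Beat 0 (L): throw ball1 h=2 -> lands@2:L; in-air after throw: [b1@2:L]
Beat 1 (R): throw ball2 h=8 -> lands@9:R; in-air after throw: [b1@2:L b2@9:R]
Beat 2 (L): throw ball1 h=1 -> lands@3:R; in-air after throw: [b1@3:R b2@9:R]
Beat 3 (R): throw ball1 h=8 -> lands@11:R; in-air after throw: [b2@9:R b1@11:R]
Ball 1: thrown@0 h=2 -> first land @2; rethrown@2 h=1 -> second land @3

Answer: 2 3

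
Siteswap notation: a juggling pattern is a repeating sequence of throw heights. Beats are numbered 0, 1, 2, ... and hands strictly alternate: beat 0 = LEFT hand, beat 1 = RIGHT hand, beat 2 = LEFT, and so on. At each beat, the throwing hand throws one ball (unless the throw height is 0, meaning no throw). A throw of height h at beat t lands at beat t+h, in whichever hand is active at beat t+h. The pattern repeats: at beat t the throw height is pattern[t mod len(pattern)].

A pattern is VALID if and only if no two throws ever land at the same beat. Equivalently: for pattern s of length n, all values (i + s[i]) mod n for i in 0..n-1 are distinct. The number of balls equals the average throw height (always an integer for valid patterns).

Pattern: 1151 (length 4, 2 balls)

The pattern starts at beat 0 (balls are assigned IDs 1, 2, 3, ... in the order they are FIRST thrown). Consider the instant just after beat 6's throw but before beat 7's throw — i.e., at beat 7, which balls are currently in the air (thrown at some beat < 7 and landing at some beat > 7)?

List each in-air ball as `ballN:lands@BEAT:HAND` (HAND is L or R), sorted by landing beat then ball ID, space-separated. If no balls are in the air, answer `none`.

Answer: ball2:lands@11:R

Derivation:
Beat 0 (L): throw ball1 h=1 -> lands@1:R; in-air after throw: [b1@1:R]
Beat 1 (R): throw ball1 h=1 -> lands@2:L; in-air after throw: [b1@2:L]
Beat 2 (L): throw ball1 h=5 -> lands@7:R; in-air after throw: [b1@7:R]
Beat 3 (R): throw ball2 h=1 -> lands@4:L; in-air after throw: [b2@4:L b1@7:R]
Beat 4 (L): throw ball2 h=1 -> lands@5:R; in-air after throw: [b2@5:R b1@7:R]
Beat 5 (R): throw ball2 h=1 -> lands@6:L; in-air after throw: [b2@6:L b1@7:R]
Beat 6 (L): throw ball2 h=5 -> lands@11:R; in-air after throw: [b1@7:R b2@11:R]
Beat 7 (R): throw ball1 h=1 -> lands@8:L; in-air after throw: [b1@8:L b2@11:R]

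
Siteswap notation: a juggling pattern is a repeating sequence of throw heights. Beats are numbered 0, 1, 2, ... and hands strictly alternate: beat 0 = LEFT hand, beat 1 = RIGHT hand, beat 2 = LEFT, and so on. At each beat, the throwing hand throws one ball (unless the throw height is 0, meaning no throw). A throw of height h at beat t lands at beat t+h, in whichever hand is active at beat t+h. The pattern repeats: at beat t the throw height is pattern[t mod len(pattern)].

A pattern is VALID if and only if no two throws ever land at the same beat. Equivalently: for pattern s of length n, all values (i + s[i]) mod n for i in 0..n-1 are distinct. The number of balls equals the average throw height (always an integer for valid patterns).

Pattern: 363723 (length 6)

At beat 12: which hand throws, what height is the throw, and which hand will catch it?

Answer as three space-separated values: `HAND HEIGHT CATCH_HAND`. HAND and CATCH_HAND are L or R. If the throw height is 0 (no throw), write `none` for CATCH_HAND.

Beat 12: 12 mod 2 = 0, so hand = L
Throw height = pattern[12 mod 6] = pattern[0] = 3
Lands at beat 12+3=15, 15 mod 2 = 1, so catch hand = R

Answer: L 3 R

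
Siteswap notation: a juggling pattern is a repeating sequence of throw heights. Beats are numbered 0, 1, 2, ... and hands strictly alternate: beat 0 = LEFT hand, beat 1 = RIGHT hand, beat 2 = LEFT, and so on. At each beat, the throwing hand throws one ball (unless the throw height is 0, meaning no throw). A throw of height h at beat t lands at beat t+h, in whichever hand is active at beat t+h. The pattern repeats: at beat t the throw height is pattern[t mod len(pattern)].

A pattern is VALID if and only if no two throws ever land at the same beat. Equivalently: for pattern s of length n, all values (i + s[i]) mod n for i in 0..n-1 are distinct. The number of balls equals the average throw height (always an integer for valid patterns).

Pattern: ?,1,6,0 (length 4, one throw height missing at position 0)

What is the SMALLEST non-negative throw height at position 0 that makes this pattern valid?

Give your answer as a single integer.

i=0: s[i]=? (unknown)
i=1: (1 + 1) mod 4 = 2
i=2: (2 + 6) mod 4 = 0
i=3: (3 + 0) mod 4 = 3
Known residues: [0, 2, 3]; need a permutation of 0..3, so missing residue r = 1
Need (0 + s) mod 4 = 1; smallest s = (1 - 0) mod 4 = 1

Answer: 1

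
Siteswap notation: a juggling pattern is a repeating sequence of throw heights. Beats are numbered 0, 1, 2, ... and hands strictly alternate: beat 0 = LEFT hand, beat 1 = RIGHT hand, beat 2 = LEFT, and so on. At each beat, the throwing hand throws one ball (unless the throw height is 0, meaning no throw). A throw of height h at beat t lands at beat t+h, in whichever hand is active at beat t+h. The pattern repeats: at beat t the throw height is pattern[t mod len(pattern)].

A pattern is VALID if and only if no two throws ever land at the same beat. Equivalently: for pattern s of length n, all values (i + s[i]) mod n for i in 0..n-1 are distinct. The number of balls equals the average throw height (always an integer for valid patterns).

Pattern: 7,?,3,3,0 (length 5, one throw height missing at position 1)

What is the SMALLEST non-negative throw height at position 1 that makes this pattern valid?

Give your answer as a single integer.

Answer: 2

Derivation:
i=0: (0 + 7) mod 5 = 2
i=1: s[i]=? (unknown)
i=2: (2 + 3) mod 5 = 0
i=3: (3 + 3) mod 5 = 1
i=4: (4 + 0) mod 5 = 4
Known residues: [0, 1, 2, 4]; need a permutation of 0..4, so missing residue r = 3
Need (1 + s) mod 5 = 3; smallest s = (3 - 1) mod 5 = 2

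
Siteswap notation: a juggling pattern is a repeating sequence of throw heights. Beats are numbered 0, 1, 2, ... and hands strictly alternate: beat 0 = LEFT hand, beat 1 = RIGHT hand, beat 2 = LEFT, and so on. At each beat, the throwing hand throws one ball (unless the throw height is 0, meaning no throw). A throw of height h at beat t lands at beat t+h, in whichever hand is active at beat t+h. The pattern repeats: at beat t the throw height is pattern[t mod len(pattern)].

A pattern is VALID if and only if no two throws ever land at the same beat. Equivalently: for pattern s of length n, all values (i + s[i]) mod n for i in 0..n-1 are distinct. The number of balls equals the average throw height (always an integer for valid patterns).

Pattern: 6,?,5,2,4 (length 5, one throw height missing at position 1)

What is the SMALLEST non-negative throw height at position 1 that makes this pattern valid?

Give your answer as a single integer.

Answer: 3

Derivation:
i=0: (0 + 6) mod 5 = 1
i=1: s[i]=? (unknown)
i=2: (2 + 5) mod 5 = 2
i=3: (3 + 2) mod 5 = 0
i=4: (4 + 4) mod 5 = 3
Known residues: [0, 1, 2, 3]; need a permutation of 0..4, so missing residue r = 4
Need (1 + s) mod 5 = 4; smallest s = (4 - 1) mod 5 = 3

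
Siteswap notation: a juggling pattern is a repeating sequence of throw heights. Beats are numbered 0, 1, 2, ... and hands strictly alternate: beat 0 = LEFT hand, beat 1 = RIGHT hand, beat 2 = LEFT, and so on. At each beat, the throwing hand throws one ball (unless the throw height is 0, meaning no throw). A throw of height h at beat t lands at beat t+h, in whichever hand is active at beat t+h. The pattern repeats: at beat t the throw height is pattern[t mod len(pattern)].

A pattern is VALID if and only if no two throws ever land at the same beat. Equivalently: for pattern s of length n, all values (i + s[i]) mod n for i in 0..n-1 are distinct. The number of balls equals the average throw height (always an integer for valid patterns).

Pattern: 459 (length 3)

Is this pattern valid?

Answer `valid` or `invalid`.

Answer: valid

Derivation:
i=0: (i + s[i]) mod n = (0 + 4) mod 3 = 1
i=1: (i + s[i]) mod n = (1 + 5) mod 3 = 0
i=2: (i + s[i]) mod n = (2 + 9) mod 3 = 2
Residues: [1, 0, 2], distinct: True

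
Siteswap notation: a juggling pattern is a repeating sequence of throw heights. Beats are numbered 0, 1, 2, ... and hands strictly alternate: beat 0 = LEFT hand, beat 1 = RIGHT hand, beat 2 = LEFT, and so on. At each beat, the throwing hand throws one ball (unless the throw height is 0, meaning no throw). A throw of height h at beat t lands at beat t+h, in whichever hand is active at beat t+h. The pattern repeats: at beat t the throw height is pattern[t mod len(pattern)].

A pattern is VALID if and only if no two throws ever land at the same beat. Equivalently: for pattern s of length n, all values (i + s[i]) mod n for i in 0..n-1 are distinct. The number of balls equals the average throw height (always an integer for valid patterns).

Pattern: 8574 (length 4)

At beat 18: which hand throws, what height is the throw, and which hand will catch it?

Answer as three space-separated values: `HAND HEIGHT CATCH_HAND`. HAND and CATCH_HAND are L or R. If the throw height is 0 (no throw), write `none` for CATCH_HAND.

Answer: L 7 R

Derivation:
Beat 18: 18 mod 2 = 0, so hand = L
Throw height = pattern[18 mod 4] = pattern[2] = 7
Lands at beat 18+7=25, 25 mod 2 = 1, so catch hand = R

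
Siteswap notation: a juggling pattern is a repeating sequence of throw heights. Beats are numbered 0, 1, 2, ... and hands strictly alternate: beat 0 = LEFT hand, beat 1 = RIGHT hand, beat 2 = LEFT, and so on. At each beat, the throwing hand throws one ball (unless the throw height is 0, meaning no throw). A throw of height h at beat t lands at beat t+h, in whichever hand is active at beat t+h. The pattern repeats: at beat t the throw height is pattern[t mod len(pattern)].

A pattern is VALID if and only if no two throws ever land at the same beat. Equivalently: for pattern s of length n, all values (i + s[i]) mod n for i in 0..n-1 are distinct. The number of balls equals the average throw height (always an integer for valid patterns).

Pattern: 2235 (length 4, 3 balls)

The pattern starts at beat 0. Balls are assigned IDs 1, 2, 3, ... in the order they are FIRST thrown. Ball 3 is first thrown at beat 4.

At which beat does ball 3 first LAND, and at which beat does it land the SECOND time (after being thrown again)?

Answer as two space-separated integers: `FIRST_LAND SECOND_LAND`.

Answer: 6 9

Derivation:
Beat 0 (L): throw ball1 h=2 -> lands@2:L; in-air after throw: [b1@2:L]
Beat 1 (R): throw ball2 h=2 -> lands@3:R; in-air after throw: [b1@2:L b2@3:R]
Beat 2 (L): throw ball1 h=3 -> lands@5:R; in-air after throw: [b2@3:R b1@5:R]
Beat 3 (R): throw ball2 h=5 -> lands@8:L; in-air after throw: [b1@5:R b2@8:L]
Beat 4 (L): throw ball3 h=2 -> lands@6:L; in-air after throw: [b1@5:R b3@6:L b2@8:L]
Beat 5 (R): throw ball1 h=2 -> lands@7:R; in-air after throw: [b3@6:L b1@7:R b2@8:L]
Beat 6 (L): throw ball3 h=3 -> lands@9:R; in-air after throw: [b1@7:R b2@8:L b3@9:R]
Beat 7 (R): throw ball1 h=5 -> lands@12:L; in-air after throw: [b2@8:L b3@9:R b1@12:L]
Beat 8 (L): throw ball2 h=2 -> lands@10:L; in-air after throw: [b3@9:R b2@10:L b1@12:L]
Beat 9 (R): throw ball3 h=2 -> lands@11:R; in-air after throw: [b2@10:L b3@11:R b1@12:L]
Ball 3: thrown@4 h=2 -> first land @6; rethrown@6 h=3 -> second land @9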